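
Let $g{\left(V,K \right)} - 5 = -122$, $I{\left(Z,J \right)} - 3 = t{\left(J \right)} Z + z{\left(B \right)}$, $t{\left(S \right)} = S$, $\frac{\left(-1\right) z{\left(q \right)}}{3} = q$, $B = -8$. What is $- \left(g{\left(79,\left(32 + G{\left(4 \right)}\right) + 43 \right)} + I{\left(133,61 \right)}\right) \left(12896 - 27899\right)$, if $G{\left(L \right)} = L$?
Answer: $120369069$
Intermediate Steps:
$z{\left(q \right)} = - 3 q$
$I{\left(Z,J \right)} = 27 + J Z$ ($I{\left(Z,J \right)} = 3 + \left(J Z - -24\right) = 3 + \left(J Z + 24\right) = 3 + \left(24 + J Z\right) = 27 + J Z$)
$g{\left(V,K \right)} = -117$ ($g{\left(V,K \right)} = 5 - 122 = -117$)
$- \left(g{\left(79,\left(32 + G{\left(4 \right)}\right) + 43 \right)} + I{\left(133,61 \right)}\right) \left(12896 - 27899\right) = - \left(-117 + \left(27 + 61 \cdot 133\right)\right) \left(12896 - 27899\right) = - \left(-117 + \left(27 + 8113\right)\right) \left(-15003\right) = - \left(-117 + 8140\right) \left(-15003\right) = - 8023 \left(-15003\right) = \left(-1\right) \left(-120369069\right) = 120369069$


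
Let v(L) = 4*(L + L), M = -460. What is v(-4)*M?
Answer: 14720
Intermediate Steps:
v(L) = 8*L (v(L) = 4*(2*L) = 8*L)
v(-4)*M = (8*(-4))*(-460) = -32*(-460) = 14720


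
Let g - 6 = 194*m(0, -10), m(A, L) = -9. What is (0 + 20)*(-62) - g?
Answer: 500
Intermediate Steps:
g = -1740 (g = 6 + 194*(-9) = 6 - 1746 = -1740)
(0 + 20)*(-62) - g = (0 + 20)*(-62) - 1*(-1740) = 20*(-62) + 1740 = -1240 + 1740 = 500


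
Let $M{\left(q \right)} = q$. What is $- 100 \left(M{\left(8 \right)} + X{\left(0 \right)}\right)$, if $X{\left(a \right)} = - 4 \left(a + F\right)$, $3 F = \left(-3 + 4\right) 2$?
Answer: $- \frac{1600}{3} \approx -533.33$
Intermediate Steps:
$F = \frac{2}{3}$ ($F = \frac{\left(-3 + 4\right) 2}{3} = \frac{1 \cdot 2}{3} = \frac{1}{3} \cdot 2 = \frac{2}{3} \approx 0.66667$)
$X{\left(a \right)} = - \frac{8}{3} - 4 a$ ($X{\left(a \right)} = - 4 \left(a + \frac{2}{3}\right) = - 4 \left(\frac{2}{3} + a\right) = - \frac{8}{3} - 4 a$)
$- 100 \left(M{\left(8 \right)} + X{\left(0 \right)}\right) = - 100 \left(8 - \frac{8}{3}\right) = \left(-100\right) \frac{16}{3} = - \frac{1600}{3}$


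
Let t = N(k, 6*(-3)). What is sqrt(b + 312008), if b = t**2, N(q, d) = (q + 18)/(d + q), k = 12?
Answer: sqrt(312033) ≈ 558.60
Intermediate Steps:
N(q, d) = (18 + q)/(d + q)
t = -5 (t = (18 + 12)/(6*(-3) + 12) = 30/(-18 + 12) = 30/(-6) = -1/6*30 = -5)
b = 25 (b = (-5)**2 = 25)
sqrt(b + 312008) = sqrt(25 + 312008) = sqrt(312033)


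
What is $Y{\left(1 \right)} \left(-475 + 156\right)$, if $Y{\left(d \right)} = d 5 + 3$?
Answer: $-2552$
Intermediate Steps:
$Y{\left(d \right)} = 3 + 5 d$ ($Y{\left(d \right)} = 5 d + 3 = 3 + 5 d$)
$Y{\left(1 \right)} \left(-475 + 156\right) = \left(3 + 5 \cdot 1\right) \left(-475 + 156\right) = \left(3 + 5\right) \left(-319\right) = 8 \left(-319\right) = -2552$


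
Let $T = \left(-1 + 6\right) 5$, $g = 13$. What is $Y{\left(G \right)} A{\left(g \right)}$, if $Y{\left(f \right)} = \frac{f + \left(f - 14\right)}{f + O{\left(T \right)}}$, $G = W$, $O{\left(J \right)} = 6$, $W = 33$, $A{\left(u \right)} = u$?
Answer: $\frac{52}{3} \approx 17.333$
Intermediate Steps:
$T = 25$ ($T = 5 \cdot 5 = 25$)
$G = 33$
$Y{\left(f \right)} = \frac{-14 + 2 f}{6 + f}$ ($Y{\left(f \right)} = \frac{f + \left(f - 14\right)}{f + 6} = \frac{f + \left(-14 + f\right)}{6 + f} = \frac{-14 + 2 f}{6 + f}$)
$Y{\left(G \right)} A{\left(g \right)} = \frac{2 \left(-7 + 33\right)}{6 + 33} \cdot 13 = 2 \cdot \frac{1}{39} \cdot 26 \cdot 13 = \frac{4}{3} \cdot 13 = \frac{52}{3}$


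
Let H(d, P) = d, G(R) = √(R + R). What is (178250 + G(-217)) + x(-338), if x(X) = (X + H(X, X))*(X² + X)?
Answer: -76822206 + I*√434 ≈ -7.6822e+7 + 20.833*I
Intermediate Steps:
G(R) = √2*√R (G(R) = √(2*R) = √2*√R)
x(X) = 2*X*(X + X²) (x(X) = (X + X)*(X² + X) = (2*X)*(X + X²) = 2*X*(X + X²))
(178250 + G(-217)) + x(-338) = (178250 + √2*√(-217)) + 2*(-338)²*(1 - 338) = (178250 + √2*(I*√217)) + 2*114244*(-337) = (178250 + I*√434) - 77000456 = -76822206 + I*√434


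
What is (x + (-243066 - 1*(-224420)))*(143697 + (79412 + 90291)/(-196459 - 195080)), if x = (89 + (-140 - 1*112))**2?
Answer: 148590081157180/130513 ≈ 1.1385e+9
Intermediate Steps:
x = 26569 (x = (89 + (-140 - 112))**2 = (89 - 252)**2 = (-163)**2 = 26569)
(x + (-243066 - 1*(-224420)))*(143697 + (79412 + 90291)/(-196459 - 195080)) = (26569 + (-243066 - 1*(-224420)))*(143697 + (79412 + 90291)/(-196459 - 195080)) = (26569 + (-243066 + 224420))*(143697 + 169703/(-391539)) = (26569 - 18646)*(143697 + 169703*(-1/391539)) = 7923*(143697 - 169703/391539) = 7923*(56262809980/391539) = 148590081157180/130513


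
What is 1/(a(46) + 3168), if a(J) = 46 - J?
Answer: 1/3168 ≈ 0.00031566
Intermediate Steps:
1/(a(46) + 3168) = 1/((46 - 1*46) + 3168) = 1/((46 - 46) + 3168) = 1/(0 + 3168) = 1/3168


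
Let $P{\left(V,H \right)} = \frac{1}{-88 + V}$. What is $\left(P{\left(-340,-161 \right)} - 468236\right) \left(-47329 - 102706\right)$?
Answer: $\frac{30067765525315}{428} \approx 7.0252 \cdot 10^{10}$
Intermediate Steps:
$\left(P{\left(-340,-161 \right)} - 468236\right) \left(-47329 - 102706\right) = \left(\frac{1}{-88 - 340} - 468236\right) \left(-47329 - 102706\right) = \left(\frac{1}{-428} - 468236\right) \left(-150035\right) = \left(- \frac{1}{428} - 468236\right) \left(-150035\right) = \left(- \frac{200405009}{428}\right) \left(-150035\right) = \frac{30067765525315}{428}$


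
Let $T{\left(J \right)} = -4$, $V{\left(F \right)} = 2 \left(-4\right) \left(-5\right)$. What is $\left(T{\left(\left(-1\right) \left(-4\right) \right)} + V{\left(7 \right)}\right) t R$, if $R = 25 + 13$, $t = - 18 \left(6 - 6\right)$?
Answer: $0$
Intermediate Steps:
$t = 0$ ($t = - 18 \left(6 - 6\right) = \left(-18\right) 0 = 0$)
$V{\left(F \right)} = 40$ ($V{\left(F \right)} = \left(-8\right) \left(-5\right) = 40$)
$R = 38$
$\left(T{\left(\left(-1\right) \left(-4\right) \right)} + V{\left(7 \right)}\right) t R = \left(-4 + 40\right) 0 \cdot 38 = 36 \cdot 0 \cdot 38 = 0 \cdot 38 = 0$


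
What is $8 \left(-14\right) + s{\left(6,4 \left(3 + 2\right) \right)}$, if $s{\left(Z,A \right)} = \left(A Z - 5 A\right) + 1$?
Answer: $-91$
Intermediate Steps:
$s{\left(Z,A \right)} = 1 - 5 A + A Z$ ($s{\left(Z,A \right)} = \left(- 5 A + A Z\right) + 1 = 1 - 5 A + A Z$)
$8 \left(-14\right) + s{\left(6,4 \left(3 + 2\right) \right)} = 8 \left(-14\right) + \left(1 - 5 \cdot 4 \left(3 + 2\right) + 4 \left(3 + 2\right) 6\right) = -112 + \left(1 - 5 \cdot 4 \cdot 5 + 4 \cdot 5 \cdot 6\right) = -112 + \left(1 - 100 + 20 \cdot 6\right) = -112 + \left(1 - 100 + 120\right) = -112 + 21 = -91$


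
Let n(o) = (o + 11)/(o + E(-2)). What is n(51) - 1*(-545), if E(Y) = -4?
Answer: 25677/47 ≈ 546.32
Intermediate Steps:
n(o) = (11 + o)/(-4 + o) (n(o) = (o + 11)/(o - 4) = (11 + o)/(-4 + o))
n(51) - 1*(-545) = (11 + 51)/(-4 + 51) - 1*(-545) = 62/47 + 545 = 25677/47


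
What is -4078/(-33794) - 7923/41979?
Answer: -16093250/236439721 ≈ -0.068065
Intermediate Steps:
-4078/(-33794) - 7923/41979 = -4078*(-1/33794) - 7923*1/41979 = 2039/16897 - 2641/13993 = -16093250/236439721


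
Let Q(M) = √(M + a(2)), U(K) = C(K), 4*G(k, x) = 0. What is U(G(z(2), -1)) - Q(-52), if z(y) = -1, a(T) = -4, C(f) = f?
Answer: -2*I*√14 ≈ -7.4833*I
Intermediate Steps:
G(k, x) = 0 (G(k, x) = (¼)*0 = 0)
U(K) = K
Q(M) = √(-4 + M) (Q(M) = √(M - 4) = √(-4 + M))
U(G(z(2), -1)) - Q(-52) = 0 - √(-4 - 52) = 0 - √(-56) = 0 - 2*I*√14 = -2*I*√14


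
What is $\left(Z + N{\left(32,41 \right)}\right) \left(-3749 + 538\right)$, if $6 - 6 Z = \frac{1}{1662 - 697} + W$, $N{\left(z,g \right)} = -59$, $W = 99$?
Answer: $\frac{692542058}{2895} \approx 2.3922 \cdot 10^{5}$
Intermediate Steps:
$Z = - \frac{44873}{2895}$ ($Z = 1 - \frac{\frac{1}{1662 - 697} + 99}{6} = 1 - \frac{\frac{1}{965} + 99}{6} = 1 - \frac{47768}{2895} = - \frac{44873}{2895} \approx -15.5$)
$\left(Z + N{\left(32,41 \right)}\right) \left(-3749 + 538\right) = \left(- \frac{44873}{2895} - 59\right) \left(-3749 + 538\right) = \left(- \frac{215678}{2895}\right) \left(-3211\right) = \frac{692542058}{2895}$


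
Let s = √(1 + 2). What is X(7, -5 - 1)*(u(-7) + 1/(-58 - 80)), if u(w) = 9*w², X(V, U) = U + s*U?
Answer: -60857/23 - 60857*√3/23 ≈ -7228.9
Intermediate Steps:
s = √3 ≈ 1.7320
X(V, U) = U + U*√3 (X(V, U) = U + √3*U = U + U*√3)
X(7, -5 - 1)*(u(-7) + 1/(-58 - 80)) = ((-5 - 1)*(1 + √3))*(9*(-7)² + 1/(-58 - 80)) = (-6*(1 + √3))*(9*49 + 1/(-138)) = (-6 - 6*√3)*(441 - 1/138) = (-6 - 6*√3)*(60857/138) = -60857/23 - 60857*√3/23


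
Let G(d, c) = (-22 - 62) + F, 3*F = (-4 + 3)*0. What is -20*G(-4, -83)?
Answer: 1680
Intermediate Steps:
F = 0 (F = ((-4 + 3)*0)/3 = (-1*0)/3 = (1/3)*0 = 0)
G(d, c) = -84 (G(d, c) = (-22 - 62) + 0 = -84 + 0 = -84)
-20*G(-4, -83) = -20*(-84) = 1680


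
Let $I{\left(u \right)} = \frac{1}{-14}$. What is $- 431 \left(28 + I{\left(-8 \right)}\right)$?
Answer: $- \frac{168521}{14} \approx -12037.0$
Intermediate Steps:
$I{\left(u \right)} = - \frac{1}{14}$
$- 431 \left(28 + I{\left(-8 \right)}\right) = - 431 \left(28 - \frac{1}{14}\right) = \left(-431\right) \frac{391}{14} = - \frac{168521}{14}$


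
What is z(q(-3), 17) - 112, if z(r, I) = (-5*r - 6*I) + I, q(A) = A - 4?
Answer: -162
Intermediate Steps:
q(A) = -4 + A
z(r, I) = -5*I - 5*r (z(r, I) = (-6*I - 5*r) + I = -5*I - 5*r)
z(q(-3), 17) - 112 = (-5*17 - 5*(-4 - 3)) - 112 = (-85 - 5*(-7)) - 112 = (-85 + 35) - 112 = -50 - 112 = -162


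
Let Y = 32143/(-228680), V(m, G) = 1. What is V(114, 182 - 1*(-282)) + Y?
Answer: 196537/228680 ≈ 0.85944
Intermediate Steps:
Y = -32143/228680 (Y = 32143*(-1/228680) = -32143/228680 ≈ -0.14056)
V(114, 182 - 1*(-282)) + Y = 1 - 32143/228680 = 196537/228680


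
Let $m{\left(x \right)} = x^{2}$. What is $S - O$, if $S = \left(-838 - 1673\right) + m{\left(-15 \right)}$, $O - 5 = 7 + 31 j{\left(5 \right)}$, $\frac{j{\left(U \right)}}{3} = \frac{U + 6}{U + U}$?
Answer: $- \frac{24003}{10} \approx -2400.3$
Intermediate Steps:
$j{\left(U \right)} = \frac{3 \left(6 + U\right)}{2 U}$ ($j{\left(U \right)} = 3 \frac{U + 6}{U + U} = 3 \frac{6 + U}{2 U} = \frac{3 \left(6 + U\right)}{2 U}$)
$O = \frac{1143}{10}$ ($O = 5 + \left(7 + 31 \left(\frac{3}{2} + \frac{9}{5}\right)\right) = 5 + \left(7 + 31 \cdot \frac{33}{10}\right) = 5 + \left(7 + \frac{1023}{10}\right) = 5 + \frac{1093}{10} = \frac{1143}{10} \approx 114.3$)
$S = -2286$ ($S = \left(-838 - 1673\right) + \left(-15\right)^{2} = -2511 + 225 = -2286$)
$S - O = -2286 - \frac{1143}{10} = - \frac{24003}{10}$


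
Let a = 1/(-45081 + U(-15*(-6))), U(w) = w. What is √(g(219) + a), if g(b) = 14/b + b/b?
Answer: 2*√318784535339/1094781 ≈ 1.0315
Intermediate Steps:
g(b) = 1 + 14/b (g(b) = 14/b + 1 = 1 + 14/b)
a = -1/44991 (a = 1/(-45081 - 15*(-6)) = 1/(-45081 + 90) = 1/(-44991) = -1/44991 ≈ -2.2227e-5)
√(g(219) + a) = √((14 + 219)/219 - 1/44991) = √((1/219)*233 - 1/44991) = √(233/219 - 1/44991) = √(3494228/3284343) = 2*√318784535339/1094781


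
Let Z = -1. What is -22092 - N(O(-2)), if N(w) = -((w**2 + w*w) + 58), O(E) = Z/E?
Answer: -44067/2 ≈ -22034.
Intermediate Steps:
O(E) = -1/E
N(w) = -58 - 2*w**2 (N(w) = -((w**2 + w**2) + 58) = -(2*w**2 + 58) = -(58 + 2*w**2) = -58 - 2*w**2)
-22092 - N(O(-2)) = -22092 - (-58 - 2*(-1/(-2))**2) = -22092 - (-58 - 2*(-1*(-1/2))**2) = -22092 - (-58 - 2*(1/2)**2) = -22092 - (-58 - 2*1/4) = -22092 - (-58 - 1/2) = -22092 - 1*(-117/2) = -22092 + 117/2 = -44067/2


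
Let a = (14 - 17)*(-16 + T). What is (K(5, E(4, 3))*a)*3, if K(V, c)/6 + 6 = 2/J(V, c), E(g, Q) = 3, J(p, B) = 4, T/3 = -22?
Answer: -24354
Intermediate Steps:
T = -66 (T = 3*(-22) = -66)
a = 246 (a = (14 - 17)*(-16 - 66) = -3*(-82) = 246)
K(V, c) = -33 (K(V, c) = -36 + 6*(2/4) = -36 + 6*(2*(¼)) = -36 + 6*(½) = -36 + 3 = -33)
(K(5, E(4, 3))*a)*3 = -33*246*3 = -8118*3 = -24354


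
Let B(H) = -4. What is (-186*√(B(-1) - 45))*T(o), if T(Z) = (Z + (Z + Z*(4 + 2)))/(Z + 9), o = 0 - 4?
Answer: 41664*I/5 ≈ 8332.8*I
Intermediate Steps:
o = -4
T(Z) = 8*Z/(9 + Z) (T(Z) = (Z + (Z + Z*6))/(9 + Z) = (Z + (Z + 6*Z))/(9 + Z) = (Z + 7*Z)/(9 + Z) = (8*Z)/(9 + Z) = 8*Z/(9 + Z))
(-186*√(B(-1) - 45))*T(o) = (-186*√(-4 - 45))*(8*(-4)/(9 - 4)) = (-1302*I)*(8*(-4)/5) = (-1302*I)*(8*(-4)*(⅕)) = -1302*I*(-32/5) = 41664*I/5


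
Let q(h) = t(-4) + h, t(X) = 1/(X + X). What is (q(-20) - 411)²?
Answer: 11895601/64 ≈ 1.8587e+5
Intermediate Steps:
t(X) = 1/(2*X)
q(h) = -⅛ + h (q(h) = (½)/(-4) + h = (½)*(-¼) + h = -⅛ + h)
(q(-20) - 411)² = ((-⅛ - 20) - 411)² = (-161/8 - 411)² = (-3449/8)² = 11895601/64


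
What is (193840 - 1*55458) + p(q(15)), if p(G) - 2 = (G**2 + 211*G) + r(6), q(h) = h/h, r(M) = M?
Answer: 138602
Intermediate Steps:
q(h) = 1
p(G) = 8 + G**2 + 211*G (p(G) = 2 + ((G**2 + 211*G) + 6) = 2 + (6 + G**2 + 211*G) = 8 + G**2 + 211*G)
(193840 - 1*55458) + p(q(15)) = (193840 - 1*55458) + (8 + 1**2 + 211*1) = (193840 - 55458) + (8 + 1 + 211) = 138382 + 220 = 138602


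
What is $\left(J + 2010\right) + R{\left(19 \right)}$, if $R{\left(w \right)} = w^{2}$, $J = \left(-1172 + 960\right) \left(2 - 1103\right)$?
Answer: $235783$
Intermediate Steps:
$J = 233412$ ($J = \left(-212\right) \left(-1101\right) = 233412$)
$\left(J + 2010\right) + R{\left(19 \right)} = \left(233412 + 2010\right) + 19^{2} = 235422 + 361 = 235783$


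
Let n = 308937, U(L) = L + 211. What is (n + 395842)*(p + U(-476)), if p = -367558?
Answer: -259233926117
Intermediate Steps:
U(L) = 211 + L
(n + 395842)*(p + U(-476)) = (308937 + 395842)*(-367558 + (211 - 476)) = 704779*(-367558 - 265) = 704779*(-367823) = -259233926117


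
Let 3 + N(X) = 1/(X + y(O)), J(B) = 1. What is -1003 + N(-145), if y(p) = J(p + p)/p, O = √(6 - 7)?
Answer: -21152301/21026 + I/21026 ≈ -1006.0 + 4.756e-5*I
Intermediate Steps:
O = I (O = √(-1) = I ≈ 1.0*I)
y(p) = 1/p
N(X) = -3 + 1/(X - I) (N(X) = -3 + 1/(X + 1/I) = -3 + 1/(X - I))
-1003 + N(-145) = -1003 + (1 - 3*(-145) + 3*I)/(-145 - I) = -1003 + ((-145 + I)/21026)*(1 + 435 + 3*I) = -1003 + ((-145 + I)/21026)*(436 + 3*I) = -1003 + (-145 + I)*(436 + 3*I)/21026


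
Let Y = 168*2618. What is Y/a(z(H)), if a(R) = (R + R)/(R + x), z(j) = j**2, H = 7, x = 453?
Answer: 2252976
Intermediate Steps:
a(R) = 2*R/(453 + R) (a(R) = (R + R)/(R + 453) = (2*R)/(453 + R) = 2*R/(453 + R))
Y = 439824
Y/a(z(H)) = 439824/((2*7**2/(453 + 7**2))) = 439824/((2*49/(453 + 49))) = 439824/((2*49/502)) = 439824/((2*49*(1/502))) = 439824/(49/251) = 439824*(251/49) = 2252976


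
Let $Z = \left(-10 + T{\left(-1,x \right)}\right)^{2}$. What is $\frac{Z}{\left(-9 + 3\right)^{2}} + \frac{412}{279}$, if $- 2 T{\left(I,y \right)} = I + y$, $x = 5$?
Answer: $\frac{1528}{279} \approx 5.4767$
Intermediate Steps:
$T{\left(I,y \right)} = - \frac{I}{2} - \frac{y}{2}$ ($T{\left(I,y \right)} = - \frac{I + y}{2} = - \frac{I}{2} - \frac{y}{2}$)
$Z = 144$ ($Z = \left(-10 - 2\right)^{2} = \left(-12\right)^{2} = 144$)
$\frac{Z}{\left(-9 + 3\right)^{2}} + \frac{412}{279} = \frac{144}{\left(-9 + 3\right)^{2}} + \frac{412}{279} = \frac{144}{\left(-6\right)^{2}} + 412 \cdot \frac{1}{279} = \frac{144}{36} + \frac{412}{279} = 144 \cdot \frac{1}{36} + \frac{412}{279} = 4 + \frac{412}{279} = \frac{1528}{279}$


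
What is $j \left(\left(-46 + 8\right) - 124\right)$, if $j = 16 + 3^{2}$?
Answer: $-4050$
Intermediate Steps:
$j = 25$ ($j = 16 + 9 = 25$)
$j \left(\left(-46 + 8\right) - 124\right) = 25 \left(\left(-46 + 8\right) - 124\right) = 25 \left(-38 - 124\right) = 25 \left(-162\right) = -4050$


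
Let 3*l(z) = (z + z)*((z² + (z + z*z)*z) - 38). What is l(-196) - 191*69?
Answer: 2921435327/3 ≈ 9.7381e+8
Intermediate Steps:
l(z) = 2*z*(-38 + z² + z*(z + z²))/3 (l(z) = ((z + z)*((z² + (z + z*z)*z) - 38))/3 = ((2*z)*((z² + (z + z²)*z) - 38))/3 = ((2*z)*((z² + z*(z + z²)) - 38))/3 = ((2*z)*(-38 + z² + z*(z + z²)))/3 = (2*z*(-38 + z² + z*(z + z²)))/3 = 2*z*(-38 + z² + z*(z + z²))/3)
l(-196) - 191*69 = (⅔)*(-196)*(-38 + (-196)³ + 2*(-196)²) - 191*69 = (⅔)*(-196)*(-38 - 7529536 + 2*38416) - 1*13179 = (⅔)*(-196)*(-38 - 7529536 + 76832) - 13179 = (⅔)*(-196)*(-7452742) - 13179 = 2921474864/3 - 13179 = 2921435327/3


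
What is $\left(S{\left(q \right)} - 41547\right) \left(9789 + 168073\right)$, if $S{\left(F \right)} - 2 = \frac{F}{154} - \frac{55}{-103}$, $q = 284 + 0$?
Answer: $- \frac{58600999566308}{7931} \approx -7.3889 \cdot 10^{9}$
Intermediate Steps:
$q = 284$
$S{\left(F \right)} = \frac{261}{103} + \frac{F}{154}$ ($S{\left(F \right)} = 2 + \left(\frac{F}{154} - \frac{55}{-103}\right) = 2 + \left(F \frac{1}{154} - - \frac{55}{103}\right) = 2 + \left(\frac{F}{154} + \frac{55}{103}\right) = 2 + \left(\frac{55}{103} + \frac{F}{154}\right) = \frac{261}{103} + \frac{F}{154}$)
$\left(S{\left(q \right)} - 41547\right) \left(9789 + 168073\right) = \left(\left(\frac{261}{103} + \frac{1}{154} \cdot 284\right) - 41547\right) \left(9789 + 168073\right) = \left(\left(\frac{261}{103} + \frac{142}{77}\right) - 41547\right) 177862 = \left(\frac{34723}{7931} - 41547\right) 177862 = \left(- \frac{329474534}{7931}\right) 177862 = - \frac{58600999566308}{7931}$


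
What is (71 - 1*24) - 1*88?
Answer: -41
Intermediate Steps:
(71 - 1*24) - 1*88 = (71 - 24) - 88 = 47 - 88 = -41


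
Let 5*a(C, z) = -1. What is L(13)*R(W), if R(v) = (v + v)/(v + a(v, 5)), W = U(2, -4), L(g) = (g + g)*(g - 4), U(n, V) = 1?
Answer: 585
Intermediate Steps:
L(g) = 2*g*(-4 + g) (L(g) = (2*g)*(-4 + g) = 2*g*(-4 + g))
a(C, z) = -1/5 (a(C, z) = (1/5)*(-1) = -1/5)
W = 1
R(v) = 2*v/(-1/5 + v) (R(v) = (v + v)/(v - 1/5) = (2*v)/(-1/5 + v) = 2*v/(-1/5 + v))
L(13)*R(W) = (2*13*(-4 + 13))*(10*1/(-1 + 5*1)) = (2*13*9)*(10*1/(-1 + 5)) = 234*(10*1/4) = 234*(10*1*(1/4)) = 234*(5/2) = 585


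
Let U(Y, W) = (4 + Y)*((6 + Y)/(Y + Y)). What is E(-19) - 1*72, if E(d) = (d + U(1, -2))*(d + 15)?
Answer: -66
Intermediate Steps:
U(Y, W) = (4 + Y)*(6 + Y)/(2*Y) (U(Y, W) = (4 + Y)*((6 + Y)/((2*Y))) = (4 + Y)*((6 + Y)*(1/(2*Y))) = (4 + Y)*((6 + Y)/(2*Y)) = (4 + Y)*(6 + Y)/(2*Y))
E(d) = (15 + d)*(35/2 + d) (E(d) = (d + (5 + (½)*1 + 12/1))*(d + 15) = (d + (5 + ½ + 12*1))*(15 + d) = (d + (5 + ½ + 12))*(15 + d) = (d + 35/2)*(15 + d) = (35/2 + d)*(15 + d) = (15 + d)*(35/2 + d))
E(-19) - 1*72 = (525/2 + (-19)² + (65/2)*(-19)) - 1*72 = (525/2 + 361 - 1235/2) - 72 = 6 - 72 = -66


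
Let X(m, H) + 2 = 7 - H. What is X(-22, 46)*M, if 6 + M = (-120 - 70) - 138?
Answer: 13694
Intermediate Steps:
X(m, H) = 5 - H (X(m, H) = -2 + (7 - H) = 5 - H)
M = -334 (M = -6 + ((-120 - 70) - 138) = -6 + (-190 - 138) = -6 - 328 = -334)
X(-22, 46)*M = (5 - 1*46)*(-334) = (5 - 46)*(-334) = -41*(-334) = 13694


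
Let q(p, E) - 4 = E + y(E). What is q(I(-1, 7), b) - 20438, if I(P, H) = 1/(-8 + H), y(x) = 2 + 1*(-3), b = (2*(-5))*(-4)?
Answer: -20395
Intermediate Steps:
b = 40 (b = -10*(-4) = 40)
y(x) = -1 (y(x) = 2 - 3 = -1)
q(p, E) = 3 + E (q(p, E) = 4 + (E - 1) = 4 + (-1 + E) = 3 + E)
q(I(-1, 7), b) - 20438 = (3 + 40) - 20438 = 43 - 20438 = -20395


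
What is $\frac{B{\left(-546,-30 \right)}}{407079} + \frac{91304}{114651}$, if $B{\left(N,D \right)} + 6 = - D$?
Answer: $\frac{458897440}{576197709} \approx 0.79642$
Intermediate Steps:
$B{\left(N,D \right)} = -6 - D$
$\frac{B{\left(-546,-30 \right)}}{407079} + \frac{91304}{114651} = \frac{-6 - -30}{407079} + \frac{91304}{114651} = \left(-6 + 30\right) \frac{1}{407079} + 91304 \cdot \frac{1}{114651} = 24 \cdot \frac{1}{407079} + \frac{91304}{114651} = \frac{8}{135693} + \frac{91304}{114651} = \frac{458897440}{576197709}$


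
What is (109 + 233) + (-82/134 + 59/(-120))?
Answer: 2740807/8040 ≈ 340.90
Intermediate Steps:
(109 + 233) + (-82/134 + 59/(-120)) = 342 + (-82*1/134 + 59*(-1/120)) = 342 + (-41/67 - 59/120) = 342 - 8873/8040 = 2740807/8040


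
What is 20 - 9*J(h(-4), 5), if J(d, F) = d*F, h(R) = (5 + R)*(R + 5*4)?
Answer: -700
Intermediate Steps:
h(R) = (5 + R)*(20 + R) (h(R) = (5 + R)*(R + 20) = (5 + R)*(20 + R))
J(d, F) = F*d
20 - 9*J(h(-4), 5) = 20 - 45*(100 + (-4)**2 + 25*(-4)) = 20 - 45*(100 + 16 - 100) = 20 - 45*16 = 20 - 9*80 = 20 - 720 = -700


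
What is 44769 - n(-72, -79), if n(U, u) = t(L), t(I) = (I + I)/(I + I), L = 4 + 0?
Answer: 44768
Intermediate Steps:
L = 4
t(I) = 1 (t(I) = (2*I)/((2*I)) = (2*I)*(1/(2*I)) = 1)
n(U, u) = 1
44769 - n(-72, -79) = 44769 - 1*1 = 44769 - 1 = 44768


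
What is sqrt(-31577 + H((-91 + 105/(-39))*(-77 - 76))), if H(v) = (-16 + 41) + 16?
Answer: 12*I*sqrt(219) ≈ 177.58*I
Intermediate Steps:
H(v) = 41 (H(v) = 25 + 16 = 41)
sqrt(-31577 + H((-91 + 105/(-39))*(-77 - 76))) = sqrt(-31577 + 41) = sqrt(-31536) = 12*I*sqrt(219)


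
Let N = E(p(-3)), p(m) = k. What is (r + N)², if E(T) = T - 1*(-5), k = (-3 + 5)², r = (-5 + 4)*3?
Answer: 36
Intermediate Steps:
r = -3 (r = -1*3 = -3)
k = 4 (k = 2² = 4)
p(m) = 4
E(T) = 5 + T (E(T) = T + 5 = 5 + T)
N = 9 (N = 5 + 4 = 9)
(r + N)² = (-3 + 9)² = 6² = 36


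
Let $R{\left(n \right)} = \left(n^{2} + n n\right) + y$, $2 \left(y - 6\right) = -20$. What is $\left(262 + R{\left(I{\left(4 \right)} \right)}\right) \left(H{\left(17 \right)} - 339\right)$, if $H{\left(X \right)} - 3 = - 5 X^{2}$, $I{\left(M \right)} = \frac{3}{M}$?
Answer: $- \frac{3692013}{8} \approx -4.615 \cdot 10^{5}$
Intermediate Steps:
$y = -4$ ($y = 6 + \frac{1}{2} \left(-20\right) = 6 - 10 = -4$)
$H{\left(X \right)} = 3 - 5 X^{2}$
$R{\left(n \right)} = -4 + 2 n^{2}$ ($R{\left(n \right)} = \left(n^{2} + n n\right) - 4 = \left(n^{2} + n^{2}\right) - 4 = 2 n^{2} - 4 = -4 + 2 n^{2}$)
$\left(262 + R{\left(I{\left(4 \right)} \right)}\right) \left(H{\left(17 \right)} - 339\right) = \left(262 - \left(4 - 2 \left(\frac{3}{4}\right)^{2}\right)\right) \left(\left(3 - 5 \cdot 17^{2}\right) - 339\right) = \left(262 - \left(4 - 2 \left(3 \cdot \frac{1}{4}\right)^{2}\right)\right) \left(\left(3 - 1445\right) - 339\right) = \left(262 - \left(4 - 2 \left(\frac{3}{4}\right)^{2}\right)\right) \left(\left(3 - 1445\right) - 339\right) = \left(262 + \left(-4 + 2 \cdot \frac{9}{16}\right)\right) \left(-1442 - 339\right) = \left(262 + \left(-4 + \frac{9}{8}\right)\right) \left(-1781\right) = \left(262 - \frac{23}{8}\right) \left(-1781\right) = \frac{2073}{8} \left(-1781\right) = - \frac{3692013}{8}$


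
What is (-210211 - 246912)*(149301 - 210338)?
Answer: 27901416551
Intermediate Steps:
(-210211 - 246912)*(149301 - 210338) = -457123*(-61037) = 27901416551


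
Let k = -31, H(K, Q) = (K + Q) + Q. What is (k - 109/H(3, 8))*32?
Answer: -22336/19 ≈ -1175.6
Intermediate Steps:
H(K, Q) = K + 2*Q
(k - 109/H(3, 8))*32 = (-31 - 109/(3 + 2*8))*32 = (-31 - 109/(3 + 16))*32 = (-31 - 109/19)*32 = -698/19*32 = -22336/19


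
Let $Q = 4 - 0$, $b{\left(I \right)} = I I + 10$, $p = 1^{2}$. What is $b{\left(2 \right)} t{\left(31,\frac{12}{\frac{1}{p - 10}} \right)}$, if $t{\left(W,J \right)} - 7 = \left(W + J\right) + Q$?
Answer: $-924$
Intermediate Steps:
$p = 1$
$b{\left(I \right)} = 10 + I^{2}$ ($b{\left(I \right)} = I^{2} + 10 = 10 + I^{2}$)
$Q = 4$ ($Q = 4 + 0 = 4$)
$t{\left(W,J \right)} = 11 + J + W$ ($t{\left(W,J \right)} = 7 + \left(\left(W + J\right) + 4\right) = 7 + \left(\left(J + W\right) + 4\right) = 7 + \left(4 + J + W\right) = 11 + J + W$)
$b{\left(2 \right)} t{\left(31,\frac{12}{\frac{1}{p - 10}} \right)} = \left(10 + 2^{2}\right) \left(11 + \frac{12}{\frac{1}{1 - 10}} + 31\right) = \left(10 + 4\right) \left(11 + \frac{12}{\frac{1}{-9}} + 31\right) = 14 \left(11 + \frac{12}{- \frac{1}{9}} + 31\right) = 14 \left(11 + 12 \left(-9\right) + 31\right) = 14 \left(11 - 108 + 31\right) = 14 \left(-66\right) = -924$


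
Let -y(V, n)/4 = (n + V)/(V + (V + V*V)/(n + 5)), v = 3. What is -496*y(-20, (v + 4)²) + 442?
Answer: -699386/175 ≈ -3996.5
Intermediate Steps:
y(V, n) = -4*(V + n)/(V + (V + V²)/(5 + n)) (y(V, n) = -4*(n + V)/(V + (V + V*V)/(n + 5)) = -4*(V + n)/(V + (V + V²)/(5 + n)))
-496*y(-20, (v + 4)²) + 442 = -1984*(-((3 + 4)²)² - 5*(-20) - 5*(3 + 4)² - 1*(-20)*(3 + 4)²)/((-20)*(6 - 20 + (3 + 4)²)) + 442 = -1984*(-1)*(-(7²)² + 100 - 5*7² - 1*(-20)*7²)/(20*(6 - 20 + 7²)) + 442 = -1984*(-1)*(-1*49² + 100 - 5*49 - 1*(-20)*49)/(20*(6 - 20 + 49)) + 442 = -1984*(-1)*(-1*2401 + 100 - 245 + 980)/(20*35) + 442 = -1984*(-1)*(-2401 + 100 - 245 + 980)/(20*35) + 442 = -1984*(-1)*(-1566)/(20*35) + 442 = -496*1566/175 + 442 = -776736/175 + 442 = -699386/175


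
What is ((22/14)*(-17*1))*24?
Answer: -4488/7 ≈ -641.14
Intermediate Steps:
((22/14)*(-17*1))*24 = ((22*(1/14))*(-17))*24 = ((11/7)*(-17))*24 = -187/7*24 = -4488/7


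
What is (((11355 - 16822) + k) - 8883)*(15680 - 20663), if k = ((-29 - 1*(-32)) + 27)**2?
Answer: 67021350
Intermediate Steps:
k = 900 (k = ((-29 + 32) + 27)**2 = (3 + 27)**2 = 30**2 = 900)
(((11355 - 16822) + k) - 8883)*(15680 - 20663) = (((11355 - 16822) + 900) - 8883)*(15680 - 20663) = ((-5467 + 900) - 8883)*(-4983) = (-4567 - 8883)*(-4983) = -13450*(-4983) = 67021350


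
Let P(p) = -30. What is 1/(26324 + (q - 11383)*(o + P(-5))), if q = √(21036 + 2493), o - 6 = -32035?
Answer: 121651307/44389060609955264 + 32059*√23529/133167181829865792 ≈ 2.7775e-9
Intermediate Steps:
o = -32029 (o = 6 - 32035 = -32029)
q = √23529 ≈ 153.39
1/(26324 + (q - 11383)*(o + P(-5))) = 1/(26324 + (√23529 - 11383)*(-32029 - 30)) = 1/(26324 + (-11383 + √23529)*(-32059)) = 1/(26324 + (364927597 - 32059*√23529)) = 1/(364953921 - 32059*√23529)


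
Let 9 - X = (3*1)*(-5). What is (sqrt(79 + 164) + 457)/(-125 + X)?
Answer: -457/101 - 9*sqrt(3)/101 ≈ -4.6791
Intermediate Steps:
X = 24 (X = 9 - 3*1*(-5) = 9 - 3*(-5) = 9 - 1*(-15) = 9 + 15 = 24)
(sqrt(79 + 164) + 457)/(-125 + X) = (sqrt(79 + 164) + 457)/(-125 + 24) = (sqrt(243) + 457)/(-101) = (9*sqrt(3) + 457)*(-1/101) = (457 + 9*sqrt(3))*(-1/101) = -457/101 - 9*sqrt(3)/101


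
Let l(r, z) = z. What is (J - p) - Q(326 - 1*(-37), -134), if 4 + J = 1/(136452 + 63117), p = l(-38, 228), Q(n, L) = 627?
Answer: -171429770/199569 ≈ -859.00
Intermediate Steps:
p = 228
J = -798275/199569 (J = -4 + 1/(136452 + 63117) = -4 + 1/199569 = -798275/199569 ≈ -4.0000)
(J - p) - Q(326 - 1*(-37), -134) = (-798275/199569 - 1*228) - 1*627 = (-798275/199569 - 228) - 627 = -46300007/199569 - 627 = -171429770/199569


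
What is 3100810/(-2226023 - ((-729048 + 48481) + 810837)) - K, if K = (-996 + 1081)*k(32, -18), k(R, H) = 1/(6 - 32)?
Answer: 119663845/61263618 ≈ 1.9533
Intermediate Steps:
k(R, H) = -1/26 (k(R, H) = 1/(-26) = -1/26)
K = -85/26 (K = (-996 + 1081)*(-1/26) = 85*(-1/26) = -85/26 ≈ -3.2692)
3100810/(-2226023 - ((-729048 + 48481) + 810837)) - K = 3100810/(-2226023 - ((-729048 + 48481) + 810837)) - 1*(-85/26) = 3100810/(-2226023 - (-680567 + 810837)) + 85/26 = 3100810/(-2226023 - 1*130270) + 85/26 = 3100810/(-2226023 - 130270) + 85/26 = 3100810/(-2356293) + 85/26 = 3100810*(-1/2356293) + 85/26 = -3100810/2356293 + 85/26 = 119663845/61263618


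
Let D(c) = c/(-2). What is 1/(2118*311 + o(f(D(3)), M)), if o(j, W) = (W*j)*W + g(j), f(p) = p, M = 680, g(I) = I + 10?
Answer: -2/69787 ≈ -2.8659e-5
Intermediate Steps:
g(I) = 10 + I
D(c) = -c/2 (D(c) = c*(-½) = -c/2)
o(j, W) = 10 + j + j*W² (o(j, W) = (W*j)*W + (10 + j) = j*W² + (10 + j) = 10 + j + j*W²)
1/(2118*311 + o(f(D(3)), M)) = 1/(2118*311 + (10 - ½*3 - ½*3*680²)) = 1/(658698 + (10 - 3/2 - 3/2*462400)) = 1/(658698 + (10 - 3/2 - 693600)) = 1/(658698 - 1387183/2) = 1/(-69787/2) = -2/69787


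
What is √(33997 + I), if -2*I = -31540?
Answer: √49767 ≈ 223.09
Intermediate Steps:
I = 15770 (I = -½*(-31540) = 15770)
√(33997 + I) = √(33997 + 15770) = √49767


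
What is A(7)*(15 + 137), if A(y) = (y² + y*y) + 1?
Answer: 15048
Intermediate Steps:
A(y) = 1 + 2*y² (A(y) = (y² + y²) + 1 = 2*y² + 1 = 1 + 2*y²)
A(7)*(15 + 137) = (1 + 2*7²)*(15 + 137) = (1 + 2*49)*152 = (1 + 98)*152 = 99*152 = 15048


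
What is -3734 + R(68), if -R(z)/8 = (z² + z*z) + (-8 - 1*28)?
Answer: -77430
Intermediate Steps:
R(z) = 288 - 16*z² (R(z) = -8*((z² + z*z) + (-8 - 1*28)) = -8*((z² + z²) + (-8 - 28)) = -8*(2*z² - 36) = -8*(-36 + 2*z²) = 288 - 16*z²)
-3734 + R(68) = -3734 + (288 - 16*68²) = -3734 + (288 - 16*4624) = -3734 + (288 - 73984) = -3734 - 73696 = -77430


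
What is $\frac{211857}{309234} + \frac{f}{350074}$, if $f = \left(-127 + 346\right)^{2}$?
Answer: $\frac{7416399941}{9021231943} \approx 0.82211$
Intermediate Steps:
$f = 47961$ ($f = 219^{2} = 47961$)
$\frac{211857}{309234} + \frac{f}{350074} = \frac{211857}{309234} + \frac{47961}{350074} = 211857 \cdot \frac{1}{309234} + 47961 \cdot \frac{1}{350074} = \frac{70619}{103078} + \frac{47961}{350074} = \frac{7416399941}{9021231943}$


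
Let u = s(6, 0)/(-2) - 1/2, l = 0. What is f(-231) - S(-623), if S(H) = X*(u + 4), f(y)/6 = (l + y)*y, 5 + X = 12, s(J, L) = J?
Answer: 640325/2 ≈ 3.2016e+5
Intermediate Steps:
X = 7 (X = -5 + 12 = 7)
f(y) = 6*y**2 (f(y) = 6*((0 + y)*y) = 6*(y*y) = 6*y**2)
u = -7/2 (u = 6/(-2) - 1/2 = 6*(-1/2) - 1*1/2 = -3 - 1/2 = -7/2 ≈ -3.5000)
S(H) = 7/2 (S(H) = 7*(-7/2 + 4) = 7*(1/2) = 7/2)
f(-231) - S(-623) = 6*(-231)**2 - 1*7/2 = 6*53361 - 7/2 = 320166 - 7/2 = 640325/2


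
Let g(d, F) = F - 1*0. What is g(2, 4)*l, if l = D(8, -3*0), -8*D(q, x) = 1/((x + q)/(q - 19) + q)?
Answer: -11/160 ≈ -0.068750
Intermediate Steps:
g(d, F) = F (g(d, F) = F + 0 = F)
D(q, x) = -1/(8*(q + (q + x)/(-19 + q))) (D(q, x) = -1/(8*((x + q)/(q - 19) + q)) = -1/(8*((q + x)/(-19 + q) + q)) = -1/(8*(q + (q + x)/(-19 + q))))
l = -11/640 (l = (19 - 1*8)/(8*(-3*0 + 8**2 - 18*8)) = (19 - 8)/(8*(0 + 64 - 144)) = (1/8)*11/(-80) = (1/8)*(-1/80)*11 = -11/640 ≈ -0.017188)
g(2, 4)*l = 4*(-11/640) = -11/160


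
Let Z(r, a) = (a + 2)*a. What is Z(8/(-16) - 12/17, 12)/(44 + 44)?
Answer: 21/11 ≈ 1.9091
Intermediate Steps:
Z(r, a) = a*(2 + a) (Z(r, a) = (2 + a)*a = a*(2 + a))
Z(8/(-16) - 12/17, 12)/(44 + 44) = (12*(2 + 12))/(44 + 44) = (12*14)/88 = (1/88)*168 = 21/11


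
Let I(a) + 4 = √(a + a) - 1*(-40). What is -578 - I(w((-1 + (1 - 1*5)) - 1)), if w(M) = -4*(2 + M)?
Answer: -614 - 4*√2 ≈ -619.66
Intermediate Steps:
w(M) = -8 - 4*M
I(a) = 36 + √2*√a (I(a) = -4 + (√(a + a) - 1*(-40)) = -4 + (√(2*a) + 40) = -4 + (√2*√a + 40) = -4 + (40 + √2*√a) = 36 + √2*√a)
-578 - I(w((-1 + (1 - 1*5)) - 1)) = -578 - (36 + √2*√(-8 - 4*((-1 + (1 - 1*5)) - 1))) = -578 - (36 + √2*√(-8 - 4*((-1 + (1 - 5)) - 1))) = -578 - (36 + √2*√(-8 - 4*((-1 - 4) - 1))) = -578 - (36 + √2*√(-8 - 4*(-5 - 1))) = -578 - (36 + √2*√(-8 - 4*(-6))) = -578 - (36 + √2*√(-8 + 24)) = -578 - (36 + √2*√16) = -578 - (36 + √2*4) = -578 - (36 + 4*√2) = -578 + (-36 - 4*√2) = -614 - 4*√2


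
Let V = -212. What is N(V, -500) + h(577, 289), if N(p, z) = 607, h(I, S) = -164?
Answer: 443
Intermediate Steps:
N(V, -500) + h(577, 289) = 607 - 164 = 443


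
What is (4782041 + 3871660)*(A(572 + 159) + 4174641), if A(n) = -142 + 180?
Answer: 36126423836979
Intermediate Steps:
A(n) = 38
(4782041 + 3871660)*(A(572 + 159) + 4174641) = (4782041 + 3871660)*(38 + 4174641) = 8653701*4174679 = 36126423836979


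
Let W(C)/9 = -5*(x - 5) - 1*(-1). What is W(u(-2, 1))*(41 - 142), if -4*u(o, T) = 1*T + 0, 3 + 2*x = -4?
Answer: -79083/2 ≈ -39542.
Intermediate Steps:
x = -7/2 (x = -3/2 + (½)*(-4) = -3/2 - 2 = -7/2 ≈ -3.5000)
u(o, T) = -T/4 (u(o, T) = -(1*T + 0)/4 = -(T + 0)/4 = -T/4)
W(C) = 783/2 (W(C) = 9*(-5*(-7/2 - 5) - 1*(-1)) = 9*(-5*(-17/2) + 1) = 9*(85/2 + 1) = 9*(87/2) = 783/2)
W(u(-2, 1))*(41 - 142) = 783*(41 - 142)/2 = (783/2)*(-101) = -79083/2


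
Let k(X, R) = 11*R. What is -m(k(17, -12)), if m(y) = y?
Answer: 132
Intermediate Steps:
-m(k(17, -12)) = -11*(-12) = -1*(-132) = 132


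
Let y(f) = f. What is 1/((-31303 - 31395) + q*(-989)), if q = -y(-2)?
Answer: -1/64676 ≈ -1.5462e-5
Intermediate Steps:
q = 2 (q = -1*(-2) = 2)
1/((-31303 - 31395) + q*(-989)) = 1/((-31303 - 31395) + 2*(-989)) = 1/(-62698 - 1978) = 1/(-64676) = -1/64676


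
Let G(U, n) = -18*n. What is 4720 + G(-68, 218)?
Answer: 796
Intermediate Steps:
4720 + G(-68, 218) = 4720 - 18*218 = 4720 - 3924 = 796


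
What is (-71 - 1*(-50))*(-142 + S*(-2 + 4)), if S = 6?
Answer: 2730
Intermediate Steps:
(-71 - 1*(-50))*(-142 + S*(-2 + 4)) = (-71 - 1*(-50))*(-142 + 6*(-2 + 4)) = (-71 + 50)*(-142 + 6*2) = -21*(-142 + 12) = -21*(-130) = 2730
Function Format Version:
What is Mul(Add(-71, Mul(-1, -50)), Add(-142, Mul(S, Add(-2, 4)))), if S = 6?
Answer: 2730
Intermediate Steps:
Mul(Add(-71, Mul(-1, -50)), Add(-142, Mul(S, Add(-2, 4)))) = Mul(Add(-71, Mul(-1, -50)), Add(-142, Mul(6, Add(-2, 4)))) = Mul(Add(-71, 50), Add(-142, Mul(6, 2))) = Mul(-21, Add(-142, 12)) = Mul(-21, -130) = 2730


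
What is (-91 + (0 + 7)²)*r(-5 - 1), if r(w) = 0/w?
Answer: 0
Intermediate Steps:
r(w) = 0
(-91 + (0 + 7)²)*r(-5 - 1) = (-91 + (0 + 7)²)*0 = (-91 + 7²)*0 = (-91 + 49)*0 = -42*0 = 0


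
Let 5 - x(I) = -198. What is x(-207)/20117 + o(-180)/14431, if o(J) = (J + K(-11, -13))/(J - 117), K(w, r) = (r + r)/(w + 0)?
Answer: 9609962249/948437631009 ≈ 0.010132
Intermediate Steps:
K(w, r) = 2*r/w (K(w, r) = (2*r)/w = 2*r/w)
x(I) = 203 (x(I) = 5 - 1*(-198) = 5 + 198 = 203)
o(J) = (26/11 + J)/(-117 + J) (o(J) = (J + 2*(-13)/(-11))/(J - 117) = (J + 2*(-13)*(-1/11))/(-117 + J) = (J + 26/11)/(-117 + J) = (26/11 + J)/(-117 + J))
x(-207)/20117 + o(-180)/14431 = 203/20117 + ((26/11 - 180)/(-117 - 180))/14431 = 203*(1/20117) + (-1954/11/(-297))*(1/14431) = 203/20117 - 1/297*(-1954/11)*(1/14431) = 203/20117 + (1954/3267)*(1/14431) = 203/20117 + 1954/47146077 = 9609962249/948437631009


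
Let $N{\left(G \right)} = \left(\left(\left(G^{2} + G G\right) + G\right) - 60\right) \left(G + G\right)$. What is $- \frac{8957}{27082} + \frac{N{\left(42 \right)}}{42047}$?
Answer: $\frac{7608241901}{1138716854} \approx 6.6814$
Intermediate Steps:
$N{\left(G \right)} = 2 G \left(-60 + G + 2 G^{2}\right)$ ($N{\left(G \right)} = \left(\left(\left(G^{2} + G^{2}\right) + G\right) - 60\right) 2 G = \left(\left(2 G^{2} + G\right) - 60\right) 2 G = \left(\left(G + 2 G^{2}\right) - 60\right) 2 G = \left(-60 + G + 2 G^{2}\right) 2 G = 2 G \left(-60 + G + 2 G^{2}\right)$)
$- \frac{8957}{27082} + \frac{N{\left(42 \right)}}{42047} = - \frac{8957}{27082} + \frac{2 \cdot 42 \left(-60 + 42 + 2 \cdot 42^{2}\right)}{42047} = \left(-8957\right) \frac{1}{27082} + 2 \cdot 42 \left(-60 + 42 + 2 \cdot 1764\right) \frac{1}{42047} = - \frac{8957}{27082} + 2 \cdot 42 \left(-60 + 42 + 3528\right) \frac{1}{42047} = - \frac{8957}{27082} + 2 \cdot 42 \cdot 3510 \cdot \frac{1}{42047} = - \frac{8957}{27082} + 294840 \cdot \frac{1}{42047} = - \frac{8957}{27082} + \frac{294840}{42047} = \frac{7608241901}{1138716854}$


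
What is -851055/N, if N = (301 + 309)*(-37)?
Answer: 170211/4514 ≈ 37.707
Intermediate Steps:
N = -22570 (N = 610*(-37) = -22570)
-851055/N = -851055/(-22570) = -851055*(-1/22570) = 170211/4514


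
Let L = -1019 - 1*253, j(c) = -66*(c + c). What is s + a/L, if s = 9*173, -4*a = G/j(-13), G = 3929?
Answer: 13594183385/8731008 ≈ 1557.0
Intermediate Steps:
j(c) = -132*c
L = -1272 (L = -1019 - 253 = -1272)
a = -3929/6864 (a = -3929/(4*((-132*(-13)))) = -3929/(4*1716) = -¼*3929/1716 = -3929/6864 ≈ -0.57241)
s = 1557
s + a/L = 1557 - 3929/6864/(-1272) = 1557 - 3929/6864*(-1/1272) = 1557 + 3929/8731008 = 13594183385/8731008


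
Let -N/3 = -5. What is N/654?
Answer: 5/218 ≈ 0.022936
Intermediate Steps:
N = 15 (N = -3*(-5) = 15)
N/654 = 15/654 = 15*(1/654) = 5/218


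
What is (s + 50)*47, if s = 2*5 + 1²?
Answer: 2867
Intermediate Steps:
s = 11 (s = 10 + 1 = 11)
(s + 50)*47 = (11 + 50)*47 = 61*47 = 2867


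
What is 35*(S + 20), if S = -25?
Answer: -175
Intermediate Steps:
35*(S + 20) = 35*(-25 + 20) = 35*(-5) = -175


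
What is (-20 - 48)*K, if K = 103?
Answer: -7004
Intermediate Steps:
(-20 - 48)*K = (-20 - 48)*103 = -68*103 = -7004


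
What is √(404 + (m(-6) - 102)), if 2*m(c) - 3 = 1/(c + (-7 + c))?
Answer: 31*√114/19 ≈ 17.421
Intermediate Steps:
m(c) = 3/2 + 1/(2*(-7 + 2*c)) (m(c) = 3/2 + 1/(2*(c + (-7 + c))) = 3/2 + 1/(2*(-7 + 2*c)))
√(404 + (m(-6) - 102)) = √(404 + ((-10 + 3*(-6))/(-7 + 2*(-6)) - 102)) = √(404 + ((-10 - 18)/(-7 - 12) - 102)) = √(404 + (-28/(-19) - 102)) = √(404 + (-1/19*(-28) - 102)) = √(404 + (28/19 - 102)) = √(404 - 1910/19) = √(5766/19) = 31*√114/19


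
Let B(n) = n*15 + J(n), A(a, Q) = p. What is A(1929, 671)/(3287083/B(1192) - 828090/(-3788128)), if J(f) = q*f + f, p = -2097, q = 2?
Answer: -2663126905464/194838416401 ≈ -13.668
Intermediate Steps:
A(a, Q) = -2097
J(f) = 3*f (J(f) = 2*f + f = 3*f)
B(n) = 18*n (B(n) = n*15 + 3*n = 15*n + 3*n = 18*n)
A(1929, 671)/(3287083/B(1192) - 828090/(-3788128)) = -2097/(3287083/((18*1192)) - 828090/(-3788128)) = -2097/(3287083/21456 - 828090*(-1/3788128)) = -2097/(3287083*(1/21456) + 414045/1894064) = -2097/(3287083/21456 + 414045/1894064) = -2097/194838416401/1269969912 = -2097*1269969912/194838416401 = -2663126905464/194838416401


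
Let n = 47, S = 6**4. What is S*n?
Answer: 60912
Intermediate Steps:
S = 1296
S*n = 1296*47 = 60912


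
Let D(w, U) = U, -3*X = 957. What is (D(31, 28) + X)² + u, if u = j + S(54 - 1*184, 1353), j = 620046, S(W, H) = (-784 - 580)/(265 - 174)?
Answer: 64128793/91 ≈ 7.0471e+5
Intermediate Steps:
X = -319 (X = -⅓*957 = -319)
S(W, H) = -1364/91
u = 56422822/91 (u = 620046 - 1364/91 = 56422822/91 ≈ 6.2003e+5)
(D(31, 28) + X)² + u = (28 - 319)² + 56422822/91 = (-291)² + 56422822/91 = 84681 + 56422822/91 = 64128793/91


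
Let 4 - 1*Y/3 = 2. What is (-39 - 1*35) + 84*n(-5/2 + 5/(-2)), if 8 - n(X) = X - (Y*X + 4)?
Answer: -1166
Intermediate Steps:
Y = 6 (Y = 12 - 3*2 = 12 - 6 = 6)
n(X) = 12 + 5*X (n(X) = 8 - (X - (6*X + 4)) = 8 - (X - (4 + 6*X)) = 8 - (X + (-4 - 6*X)) = 8 - (-4 - 5*X) = 8 + (4 + 5*X) = 12 + 5*X)
(-39 - 1*35) + 84*n(-5/2 + 5/(-2)) = (-39 - 1*35) + 84*(12 + 5*(-5/2 + 5/(-2))) = (-39 - 35) + 84*(12 + 5*(-5*½ + 5*(-½))) = -74 + 84*(12 + 5*(-5/2 - 5/2)) = -74 + 84*(12 + 5*(-5)) = -74 + 84*(12 - 25) = -74 + 84*(-13) = -74 - 1092 = -1166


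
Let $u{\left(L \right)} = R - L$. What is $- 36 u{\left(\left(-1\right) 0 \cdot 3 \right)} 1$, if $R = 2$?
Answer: $-72$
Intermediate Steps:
$u{\left(L \right)} = 2 - L$
$- 36 u{\left(\left(-1\right) 0 \cdot 3 \right)} 1 = - 36 \left(2 - \left(-1\right) 0 \cdot 3\right) 1 = - 36 \left(2 - 0 \cdot 3\right) 1 = - 36 \left(2 - 0\right) 1 = - 36 \left(2 + 0\right) 1 = \left(-36\right) 2 \cdot 1 = \left(-72\right) 1 = -72$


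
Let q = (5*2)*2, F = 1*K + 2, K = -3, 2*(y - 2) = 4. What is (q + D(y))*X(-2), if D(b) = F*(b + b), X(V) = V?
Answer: -24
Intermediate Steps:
y = 4 (y = 2 + (1/2)*4 = 2 + 2 = 4)
F = -1 (F = 1*(-3) + 2 = -3 + 2 = -1)
D(b) = -2*b (D(b) = -(b + b) = -2*b)
q = 20 (q = 10*2 = 20)
(q + D(y))*X(-2) = (20 - 2*4)*(-2) = (20 - 8)*(-2) = 12*(-2) = -24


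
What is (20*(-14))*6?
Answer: -1680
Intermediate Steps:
(20*(-14))*6 = -280*6 = -1680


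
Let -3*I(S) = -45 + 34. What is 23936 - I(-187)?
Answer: 71797/3 ≈ 23932.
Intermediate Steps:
I(S) = 11/3 (I(S) = -(-45 + 34)/3 = -1/3*(-11) = 11/3)
23936 - I(-187) = 23936 - 1*11/3 = 23936 - 11/3 = 71797/3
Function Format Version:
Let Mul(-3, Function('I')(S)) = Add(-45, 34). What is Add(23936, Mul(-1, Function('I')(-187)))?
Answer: Rational(71797, 3) ≈ 23932.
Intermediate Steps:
Function('I')(S) = Rational(11, 3) (Function('I')(S) = Mul(Rational(-1, 3), Add(-45, 34)) = Mul(Rational(-1, 3), -11) = Rational(11, 3))
Add(23936, Mul(-1, Function('I')(-187))) = Add(23936, Mul(-1, Rational(11, 3))) = Add(23936, Rational(-11, 3)) = Rational(71797, 3)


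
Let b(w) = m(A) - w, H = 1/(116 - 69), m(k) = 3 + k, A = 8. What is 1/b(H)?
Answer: 47/516 ≈ 0.091085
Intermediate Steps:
H = 1/47 ≈ 0.021277
b(w) = 11 - w (b(w) = (3 + 8) - w = 11 - w)
1/b(H) = 1/(11 - 1*1/47) = 1/(11 - 1/47) = 1/(516/47) = 47/516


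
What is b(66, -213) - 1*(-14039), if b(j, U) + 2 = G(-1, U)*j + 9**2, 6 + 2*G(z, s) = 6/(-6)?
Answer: 13887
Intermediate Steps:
G(z, s) = -7/2 (G(z, s) = -3 + (6/(-6))/2 = -3 + (6*(-1/6))/2 = -3 + (1/2)*(-1) = -3 - 1/2 = -7/2)
b(j, U) = 79 - 7*j/2 (b(j, U) = -2 + (-7*j/2 + 9**2) = -2 + (-7*j/2 + 81) = -2 + (81 - 7*j/2) = 79 - 7*j/2)
b(66, -213) - 1*(-14039) = (79 - 7/2*66) - 1*(-14039) = (79 - 231) + 14039 = -152 + 14039 = 13887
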